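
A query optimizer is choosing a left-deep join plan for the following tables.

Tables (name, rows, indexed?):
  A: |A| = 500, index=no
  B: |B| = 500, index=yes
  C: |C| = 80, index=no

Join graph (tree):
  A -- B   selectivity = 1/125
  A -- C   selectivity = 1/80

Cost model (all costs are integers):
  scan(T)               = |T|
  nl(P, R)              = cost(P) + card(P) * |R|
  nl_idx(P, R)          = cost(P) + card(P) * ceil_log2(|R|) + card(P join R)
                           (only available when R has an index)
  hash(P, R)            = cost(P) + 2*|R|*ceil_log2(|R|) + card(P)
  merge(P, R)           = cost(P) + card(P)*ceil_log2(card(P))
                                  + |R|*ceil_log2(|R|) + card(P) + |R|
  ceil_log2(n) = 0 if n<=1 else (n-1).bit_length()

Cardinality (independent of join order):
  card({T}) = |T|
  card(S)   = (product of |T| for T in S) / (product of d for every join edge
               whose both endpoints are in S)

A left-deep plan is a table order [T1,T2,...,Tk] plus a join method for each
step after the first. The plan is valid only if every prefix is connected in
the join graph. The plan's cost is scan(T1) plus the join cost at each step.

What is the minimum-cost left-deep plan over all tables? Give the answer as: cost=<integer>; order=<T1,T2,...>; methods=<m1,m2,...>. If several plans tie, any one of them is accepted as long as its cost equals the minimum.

Selinger DP (subsets sized 1..n):
  {A}: scan cost=500, card=500
  {B}: scan cost=500, card=500
  {C}: scan cost=80, card=80
  {AB}: card=2000; try (B,nl_idx)→7000, (B,hash)→10000, (A,hash)→10000, (B,merge)→10500, (A,merge)→10500, (B,nl)→250500 …(+1); best=7000 via (B,nl_idx)
  {AC}: card=500; try (C,hash)→2120, (A,merge)→5720, (C,merge)→6140, (A,hash)→9160, (A,nl)→40080, (C,nl)→40500; best=2120 via (C,hash)
  {ABC}: card=2000; try (B,nl_idx)→8620, (C,hash)→10120, (B,hash)→11620, (B,merge)→12120, (C,merge)→31640, (C,nl)→167000 …(+1); best=8620 via (B,nl_idx)

cost=8620; order=A,C,B; methods=hash,nl_idx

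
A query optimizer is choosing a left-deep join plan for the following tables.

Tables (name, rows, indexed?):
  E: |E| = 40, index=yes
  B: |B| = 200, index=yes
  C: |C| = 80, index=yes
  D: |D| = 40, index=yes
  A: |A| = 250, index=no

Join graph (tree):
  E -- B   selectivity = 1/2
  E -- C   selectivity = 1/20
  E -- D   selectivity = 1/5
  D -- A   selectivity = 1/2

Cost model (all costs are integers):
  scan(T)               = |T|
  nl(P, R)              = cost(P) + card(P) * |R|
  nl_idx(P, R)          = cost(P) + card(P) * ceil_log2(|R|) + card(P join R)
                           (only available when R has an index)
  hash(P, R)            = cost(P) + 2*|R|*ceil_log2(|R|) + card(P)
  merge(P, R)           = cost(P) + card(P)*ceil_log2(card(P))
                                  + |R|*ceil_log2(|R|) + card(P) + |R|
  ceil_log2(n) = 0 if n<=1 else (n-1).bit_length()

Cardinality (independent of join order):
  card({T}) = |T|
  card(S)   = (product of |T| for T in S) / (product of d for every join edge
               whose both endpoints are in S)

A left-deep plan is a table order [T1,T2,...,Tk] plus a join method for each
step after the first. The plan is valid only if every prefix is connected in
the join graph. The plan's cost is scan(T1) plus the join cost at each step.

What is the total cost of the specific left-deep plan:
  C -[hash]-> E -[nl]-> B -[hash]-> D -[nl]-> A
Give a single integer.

32049120

step 1: scan C: cost=80, card=80
step 2: join E via hash
    card(P join E) = 80*40/(20) = 160
    cost = 80 + 2*40*6 + 80 = 640
step 3: join B via nl
    card(P join B) = 160*200/(2) = 16000
    cost = 640 + 160*200 = 32640
step 4: join D via hash
    card(P join D) = 16000*40/(5) = 128000
    cost = 32640 + 2*40*6 + 16000 = 49120
step 5: join A via nl
    card(P join A) = 128000*250/(2) = 16000000
    cost = 49120 + 128000*250 = 32049120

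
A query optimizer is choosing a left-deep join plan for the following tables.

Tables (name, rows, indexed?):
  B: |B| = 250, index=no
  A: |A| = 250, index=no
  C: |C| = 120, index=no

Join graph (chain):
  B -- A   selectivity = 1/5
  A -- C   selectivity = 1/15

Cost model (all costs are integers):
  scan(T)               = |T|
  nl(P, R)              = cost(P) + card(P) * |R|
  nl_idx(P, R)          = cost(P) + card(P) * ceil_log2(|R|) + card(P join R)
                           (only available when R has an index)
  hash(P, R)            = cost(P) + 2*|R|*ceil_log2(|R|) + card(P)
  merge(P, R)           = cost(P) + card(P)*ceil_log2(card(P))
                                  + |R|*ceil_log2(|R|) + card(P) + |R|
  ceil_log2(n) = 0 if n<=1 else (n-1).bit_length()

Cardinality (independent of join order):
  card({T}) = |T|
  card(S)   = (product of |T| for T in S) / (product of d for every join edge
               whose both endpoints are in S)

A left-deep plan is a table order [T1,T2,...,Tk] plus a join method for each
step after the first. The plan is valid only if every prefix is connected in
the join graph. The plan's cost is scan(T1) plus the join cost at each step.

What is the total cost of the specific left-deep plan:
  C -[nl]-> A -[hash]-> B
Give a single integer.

step 1: scan C: cost=120, card=120
step 2: join A via nl
    card(P join A) = 120*250/(15) = 2000
    cost = 120 + 120*250 = 30120
step 3: join B via hash
    card(P join B) = 2000*250/(5) = 100000
    cost = 30120 + 2*250*8 + 2000 = 36120

36120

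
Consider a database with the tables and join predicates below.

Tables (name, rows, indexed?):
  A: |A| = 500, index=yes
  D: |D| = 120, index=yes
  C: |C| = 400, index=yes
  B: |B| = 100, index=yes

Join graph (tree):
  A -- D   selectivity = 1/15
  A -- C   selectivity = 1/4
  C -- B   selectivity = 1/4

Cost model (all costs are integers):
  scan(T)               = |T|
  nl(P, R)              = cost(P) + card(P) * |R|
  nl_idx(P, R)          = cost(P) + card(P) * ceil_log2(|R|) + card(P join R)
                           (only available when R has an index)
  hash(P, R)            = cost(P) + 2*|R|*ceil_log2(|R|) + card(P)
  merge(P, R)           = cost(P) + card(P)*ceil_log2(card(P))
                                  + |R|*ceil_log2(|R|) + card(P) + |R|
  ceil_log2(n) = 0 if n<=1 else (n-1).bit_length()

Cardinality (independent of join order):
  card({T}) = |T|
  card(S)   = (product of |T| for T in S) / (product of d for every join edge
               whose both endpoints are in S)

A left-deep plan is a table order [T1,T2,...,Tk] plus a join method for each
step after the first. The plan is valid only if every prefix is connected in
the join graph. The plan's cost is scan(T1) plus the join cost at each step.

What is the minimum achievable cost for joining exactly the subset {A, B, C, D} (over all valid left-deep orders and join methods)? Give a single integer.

415280

Selinger DP over subsets of {A,B,C,D}:
  {A}: scan cost=500, card=500
  {D}: scan cost=120, card=120
  {C}: scan cost=400, card=400
  {B}: scan cost=100, card=100
  {AD}: card=4000; try (D,hash)→2680, (A,nl_idx)→5200, (A,merge)→6080, (D,merge)→6460, (D,nl_idx)→8000, (A,hash)→9240 …(+2); best=2680 via (D,hash)
  {AC}: card=50000; try (C,hash)→8200, (A,merge)→9400, (C,merge)→9500, (A,hash)→9800, (A,nl_idx)→54000, (C,nl_idx)→55000 …(+2); best=8200 via (C,hash)
  {BC}: card=10000; try (B,hash)→2200, (C,merge)→4900, (B,merge)→5200, (C,hash)→7400, (C,nl_idx)→11000, (B,nl_idx)→13200 …(+2); best=2200 via (B,hash)
  {ACD}: card=400000; try (C,hash)→13880, (C,merge)→58680, (D,hash)→59880, (C,nl_idx)→438680, (D,nl_idx)→758200, (D,merge)→859160 …(+2); best=13880 via (C,hash)
  {ABC}: card=1250000; try (A,hash)→21200, (B,hash)→59600, (A,merge)→157200, (B,merge)→859000, (A,nl_idx)→1342200, (B,nl_idx)→1608200 …(+2); best=21200 via (A,hash)
  {ABCD}: card=10000000; try (B,hash)→415280, (D,hash)→1272880, (B,merge)→8014680, (B,nl_idx)→12813880, (D,nl_idx)→18771200, (D,merge)→27522160 …(+2); best=415280 via (B,hash)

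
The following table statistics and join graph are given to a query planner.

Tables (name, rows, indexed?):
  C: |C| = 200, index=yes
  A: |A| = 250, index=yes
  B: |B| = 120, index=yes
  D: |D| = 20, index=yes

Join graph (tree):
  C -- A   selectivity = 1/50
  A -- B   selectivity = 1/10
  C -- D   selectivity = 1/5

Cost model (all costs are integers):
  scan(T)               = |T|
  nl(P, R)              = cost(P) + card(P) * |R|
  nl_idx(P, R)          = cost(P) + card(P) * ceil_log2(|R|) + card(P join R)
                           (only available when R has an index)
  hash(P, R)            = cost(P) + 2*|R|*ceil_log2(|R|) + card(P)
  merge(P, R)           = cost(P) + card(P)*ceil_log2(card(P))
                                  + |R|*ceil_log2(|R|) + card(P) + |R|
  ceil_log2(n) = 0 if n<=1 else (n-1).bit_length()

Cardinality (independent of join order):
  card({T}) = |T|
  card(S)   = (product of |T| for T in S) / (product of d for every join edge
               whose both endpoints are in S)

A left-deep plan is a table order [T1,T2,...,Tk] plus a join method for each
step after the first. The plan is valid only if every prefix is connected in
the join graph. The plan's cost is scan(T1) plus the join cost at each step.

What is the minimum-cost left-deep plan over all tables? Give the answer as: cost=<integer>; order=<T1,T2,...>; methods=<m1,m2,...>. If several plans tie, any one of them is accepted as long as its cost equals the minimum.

Selinger DP (subsets sized 1..n):
  {C}: scan cost=200, card=200
  {A}: scan cost=250, card=250
  {B}: scan cost=120, card=120
  {D}: scan cost=20, card=20
  {AC}: card=1000; try (A,nl_idx)→2800, (C,nl_idx)→3250, (C,hash)→3700, (A,merge)→4250, (C,merge)→4300, (A,hash)→4400 …(+2); best=2800 via (A,nl_idx)
  {CD}: card=800; try (D,hash)→600, (C,nl_idx)→980, (C,merge)→1940, (D,nl_idx)→2000, (D,merge)→2120, (C,hash)→3240 …(+2); best=600 via (D,hash)
  {AB}: card=3000; try (B,hash)→2180, (A,merge)→3330, (B,merge)→3460, (A,nl_idx)→4080, (A,hash)→4240, (B,nl_idx)→5000 …(+2); best=2180 via (B,hash)
  {ABC}: card=12000; try (B,hash)→5480, (C,hash)→8380, (B,merge)→14760, (B,nl_idx)→21800, (C,nl_idx)→38180, (C,merge)→42980 …(+2); best=5480 via (B,hash)
  {ACD}: card=4000; try (D,hash)→4000, (A,hash)→5400, (A,nl_idx)→11000, (A,merge)→11650, (D,nl_idx)→11800, (D,merge)→13920 …(+2); best=4000 via (D,hash)
  {ABCD}: card=48000; try (B,hash)→9680, (D,hash)→17680, (B,merge)→56960, (B,nl_idx)→80000, (D,nl_idx)→113480, (D,merge)→185600 …(+2); best=9680 via (B,hash)

cost=9680; order=C,A,D,B; methods=nl_idx,hash,hash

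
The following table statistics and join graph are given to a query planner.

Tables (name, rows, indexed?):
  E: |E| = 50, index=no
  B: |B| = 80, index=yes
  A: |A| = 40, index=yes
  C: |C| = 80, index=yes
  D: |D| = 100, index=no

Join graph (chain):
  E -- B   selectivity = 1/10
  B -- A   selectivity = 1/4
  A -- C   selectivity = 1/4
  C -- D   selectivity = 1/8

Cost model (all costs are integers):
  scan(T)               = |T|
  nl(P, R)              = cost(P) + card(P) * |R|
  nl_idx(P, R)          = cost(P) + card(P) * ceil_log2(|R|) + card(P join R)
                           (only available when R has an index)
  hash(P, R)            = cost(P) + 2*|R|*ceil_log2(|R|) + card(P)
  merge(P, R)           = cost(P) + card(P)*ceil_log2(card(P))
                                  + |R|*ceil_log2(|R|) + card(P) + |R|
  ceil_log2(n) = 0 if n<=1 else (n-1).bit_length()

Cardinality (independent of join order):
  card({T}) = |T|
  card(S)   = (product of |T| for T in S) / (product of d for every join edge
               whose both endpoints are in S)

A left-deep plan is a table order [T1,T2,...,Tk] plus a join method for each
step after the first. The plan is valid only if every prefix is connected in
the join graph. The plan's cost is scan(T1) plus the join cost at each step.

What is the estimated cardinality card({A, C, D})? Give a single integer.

10000

Tables in S: A(40), C(80), D(100)
Edges inside S: A-C(d=4), C-D(d=8)
numerator = 40 * 80 * 100 = 320000
denominator = 4 * 8 = 32
card(S) = 320000 / 32 = 10000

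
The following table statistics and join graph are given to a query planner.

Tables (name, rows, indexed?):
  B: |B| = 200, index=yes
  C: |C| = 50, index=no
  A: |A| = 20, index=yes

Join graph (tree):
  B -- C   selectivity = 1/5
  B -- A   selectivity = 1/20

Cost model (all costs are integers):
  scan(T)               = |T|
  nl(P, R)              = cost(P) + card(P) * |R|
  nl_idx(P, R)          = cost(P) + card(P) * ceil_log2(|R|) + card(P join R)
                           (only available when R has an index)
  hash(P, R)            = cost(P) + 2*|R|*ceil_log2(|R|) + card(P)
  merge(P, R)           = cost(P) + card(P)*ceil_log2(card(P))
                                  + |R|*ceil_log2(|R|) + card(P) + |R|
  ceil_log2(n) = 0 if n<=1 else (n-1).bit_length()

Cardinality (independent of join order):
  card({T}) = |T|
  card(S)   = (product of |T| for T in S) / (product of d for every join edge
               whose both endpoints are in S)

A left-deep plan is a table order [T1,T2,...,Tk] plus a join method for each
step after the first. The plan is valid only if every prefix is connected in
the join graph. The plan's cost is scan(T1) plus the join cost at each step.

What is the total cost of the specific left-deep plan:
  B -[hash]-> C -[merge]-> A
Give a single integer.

step 1: scan B: cost=200, card=200
step 2: join C via hash
    card(P join C) = 200*50/(5) = 2000
    cost = 200 + 2*50*6 + 200 = 1000
step 3: join A via merge
    card(P join A) = 2000*20/(20) = 2000
    cost = 1000 + 2000*11 + 20*5 + 2000 + 20 = 25120

25120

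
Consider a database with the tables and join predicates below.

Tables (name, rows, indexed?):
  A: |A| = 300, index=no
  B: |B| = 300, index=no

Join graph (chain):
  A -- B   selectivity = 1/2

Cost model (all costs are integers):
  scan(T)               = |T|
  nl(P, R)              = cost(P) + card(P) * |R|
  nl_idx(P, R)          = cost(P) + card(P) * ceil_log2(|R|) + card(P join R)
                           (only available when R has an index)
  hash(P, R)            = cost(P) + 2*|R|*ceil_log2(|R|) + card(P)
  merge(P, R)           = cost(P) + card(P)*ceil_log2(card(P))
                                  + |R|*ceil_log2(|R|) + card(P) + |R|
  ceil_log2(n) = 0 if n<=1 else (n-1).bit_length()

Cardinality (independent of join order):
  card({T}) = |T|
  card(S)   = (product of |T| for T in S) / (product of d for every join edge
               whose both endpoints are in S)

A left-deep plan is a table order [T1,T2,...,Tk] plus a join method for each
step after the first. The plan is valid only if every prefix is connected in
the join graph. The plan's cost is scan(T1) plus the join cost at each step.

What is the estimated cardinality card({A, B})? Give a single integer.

45000

Tables in S: A(300), B(300)
Edges inside S: A-B(d=2)
numerator = 300 * 300 = 90000
denominator = 2 = 2
card(S) = 90000 / 2 = 45000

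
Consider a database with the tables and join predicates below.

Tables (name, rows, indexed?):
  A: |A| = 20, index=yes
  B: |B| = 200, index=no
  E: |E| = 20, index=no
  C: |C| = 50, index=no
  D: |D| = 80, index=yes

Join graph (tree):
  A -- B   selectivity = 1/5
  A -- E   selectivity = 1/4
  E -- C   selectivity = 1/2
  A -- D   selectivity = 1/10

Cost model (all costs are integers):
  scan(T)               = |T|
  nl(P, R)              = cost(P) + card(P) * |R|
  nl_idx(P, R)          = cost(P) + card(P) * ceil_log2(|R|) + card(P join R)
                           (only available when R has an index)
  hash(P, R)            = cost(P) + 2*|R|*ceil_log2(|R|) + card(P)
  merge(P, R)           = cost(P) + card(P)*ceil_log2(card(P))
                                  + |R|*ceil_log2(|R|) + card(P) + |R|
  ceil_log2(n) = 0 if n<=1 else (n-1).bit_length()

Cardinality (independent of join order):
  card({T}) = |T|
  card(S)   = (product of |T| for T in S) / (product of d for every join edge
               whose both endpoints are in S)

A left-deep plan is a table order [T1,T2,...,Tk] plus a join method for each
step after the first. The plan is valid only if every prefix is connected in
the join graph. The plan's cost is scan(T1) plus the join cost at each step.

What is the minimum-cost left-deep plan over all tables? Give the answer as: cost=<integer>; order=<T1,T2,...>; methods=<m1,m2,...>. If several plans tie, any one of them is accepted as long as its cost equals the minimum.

Selinger DP (subsets sized 1..n):
  {A}: scan cost=20, card=20
  {B}: scan cost=200, card=200
  {E}: scan cost=20, card=20
  {C}: scan cost=50, card=50
  {D}: scan cost=80, card=80
  {AB}: card=800; try (A,hash)→600, (B,merge)→1940, (A,nl_idx)→2000, (A,merge)→2120, (B,hash)→3240, (B,nl)→4020 …(+1); best=600 via (A,hash)
  {AE}: card=100; try (A,nl_idx)→220, (E,hash)→240, (A,hash)→240, (E,merge)→260, (A,merge)→260, (E,nl)→420 …(+1); best=220 via (A,nl_idx)
  {AD}: card=160; try (D,nl_idx)→320, (A,hash)→360, (A,nl_idx)→640, (D,merge)→780, (A,merge)→840, (D,hash)→1160 …(+2); best=320 via (D,nl_idx)
  {CE}: card=500; try (E,hash)→300, (C,merge)→490, (E,merge)→520, (C,hash)→640, (C,nl)→1020, (E,nl)→1050; best=300 via (E,hash)
  {ABE}: card=4000; try (E,hash)→1600, (B,merge)→2820, (B,hash)→3520, (E,merge)→9520, (E,nl)→16600, (B,nl)→20220; best=1600 via (E,hash)
  {ABD}: card=6400; try (D,hash)→2520, (B,merge)→3560, (B,hash)→3680, (D,merge)→10040, (D,nl_idx)→12600, (B,nl)→32320 …(+1); best=2520 via (D,hash)
  {ACE}: card=2500; try (C,hash)→920, (A,hash)→1000, (C,merge)→1370, (C,nl)→5220, (A,nl_idx)→5300, (A,merge)→5420 …(+1); best=920 via (C,hash)
  {ADE}: card=800; try (E,hash)→680, (D,hash)→1440, (D,merge)→1660, (D,nl_idx)→1720, (E,merge)→1880, (E,nl)→3520 …(+1); best=680 via (E,hash)
  {ABCE}: card=100000; try (C,hash)→6200, (B,hash)→6620, (B,merge)→35220, (C,merge)→53950, (C,nl)→201600, (B,nl)→500920; best=6200 via (C,hash)
  {ABDE}: card=32000; try (B,hash)→4680, (D,hash)→6720, (E,hash)→9120, (B,merge)→11280, (D,merge)→54240, (D,nl_idx)→61600 …(+4); best=4680 via (B,hash)
  {ACDE}: card=20000; try (C,hash)→2080, (D,hash)→4540, (C,merge)→9830, (D,merge)→34060, (D,nl_idx)→38420, (C,nl)→40680 …(+1); best=2080 via (C,hash)
  {ABCDE}: card=800000; try (B,hash)→25280, (C,hash)→37280, (D,hash)→107320, (B,merge)→323880, (C,merge)→517030, (D,nl_idx)→1506200 …(+4); best=25280 via (B,hash)

cost=25280; order=A,D,E,C,B; methods=nl_idx,hash,hash,hash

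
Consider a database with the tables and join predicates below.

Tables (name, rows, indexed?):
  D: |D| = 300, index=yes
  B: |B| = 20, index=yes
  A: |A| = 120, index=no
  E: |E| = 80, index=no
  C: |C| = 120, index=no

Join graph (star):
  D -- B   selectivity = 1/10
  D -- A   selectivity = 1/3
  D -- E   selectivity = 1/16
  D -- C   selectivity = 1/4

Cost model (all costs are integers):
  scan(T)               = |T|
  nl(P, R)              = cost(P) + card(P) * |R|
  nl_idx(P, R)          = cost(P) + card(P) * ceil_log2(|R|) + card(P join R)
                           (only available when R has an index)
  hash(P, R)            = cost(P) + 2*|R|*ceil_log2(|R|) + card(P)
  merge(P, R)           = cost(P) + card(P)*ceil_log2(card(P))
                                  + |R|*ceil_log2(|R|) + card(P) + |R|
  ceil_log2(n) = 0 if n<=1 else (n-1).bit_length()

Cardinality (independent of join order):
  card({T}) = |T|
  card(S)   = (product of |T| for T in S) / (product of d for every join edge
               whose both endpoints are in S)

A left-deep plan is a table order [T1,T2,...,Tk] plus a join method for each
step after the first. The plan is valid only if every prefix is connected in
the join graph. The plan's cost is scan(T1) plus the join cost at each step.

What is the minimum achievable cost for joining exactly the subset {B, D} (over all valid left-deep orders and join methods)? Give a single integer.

Selinger DP over subsets of {B,D}:
  {D}: scan cost=300, card=300
  {B}: scan cost=20, card=20
  {BD}: card=600; try (D,nl_idx)→800, (B,hash)→800, (B,nl_idx)→2400, (D,merge)→3140, (B,merge)→3420, (D,hash)→5440 …(+2); best=800 via (D,nl_idx)

800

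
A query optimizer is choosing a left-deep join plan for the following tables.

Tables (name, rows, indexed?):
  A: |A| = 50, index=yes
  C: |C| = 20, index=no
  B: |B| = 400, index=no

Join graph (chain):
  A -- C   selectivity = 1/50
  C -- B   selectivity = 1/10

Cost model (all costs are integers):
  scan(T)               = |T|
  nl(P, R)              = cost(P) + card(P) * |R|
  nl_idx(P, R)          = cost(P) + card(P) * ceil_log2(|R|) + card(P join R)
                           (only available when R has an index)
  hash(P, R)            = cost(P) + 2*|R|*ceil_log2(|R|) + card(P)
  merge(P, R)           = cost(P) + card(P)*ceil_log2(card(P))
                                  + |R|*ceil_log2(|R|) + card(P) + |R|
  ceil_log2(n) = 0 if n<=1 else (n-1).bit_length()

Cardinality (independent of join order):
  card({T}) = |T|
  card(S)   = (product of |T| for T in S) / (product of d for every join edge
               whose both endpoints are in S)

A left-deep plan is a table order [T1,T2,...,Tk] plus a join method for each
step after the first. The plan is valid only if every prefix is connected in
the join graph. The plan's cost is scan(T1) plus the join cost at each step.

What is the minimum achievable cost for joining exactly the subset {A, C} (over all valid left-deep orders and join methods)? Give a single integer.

Selinger DP over subsets of {A,C}:
  {A}: scan cost=50, card=50
  {C}: scan cost=20, card=20
  {AC}: card=20; try (A,nl_idx)→160, (C,hash)→300, (A,merge)→490, (C,merge)→520, (A,hash)→640, (A,nl)→1020 …(+1); best=160 via (A,nl_idx)

160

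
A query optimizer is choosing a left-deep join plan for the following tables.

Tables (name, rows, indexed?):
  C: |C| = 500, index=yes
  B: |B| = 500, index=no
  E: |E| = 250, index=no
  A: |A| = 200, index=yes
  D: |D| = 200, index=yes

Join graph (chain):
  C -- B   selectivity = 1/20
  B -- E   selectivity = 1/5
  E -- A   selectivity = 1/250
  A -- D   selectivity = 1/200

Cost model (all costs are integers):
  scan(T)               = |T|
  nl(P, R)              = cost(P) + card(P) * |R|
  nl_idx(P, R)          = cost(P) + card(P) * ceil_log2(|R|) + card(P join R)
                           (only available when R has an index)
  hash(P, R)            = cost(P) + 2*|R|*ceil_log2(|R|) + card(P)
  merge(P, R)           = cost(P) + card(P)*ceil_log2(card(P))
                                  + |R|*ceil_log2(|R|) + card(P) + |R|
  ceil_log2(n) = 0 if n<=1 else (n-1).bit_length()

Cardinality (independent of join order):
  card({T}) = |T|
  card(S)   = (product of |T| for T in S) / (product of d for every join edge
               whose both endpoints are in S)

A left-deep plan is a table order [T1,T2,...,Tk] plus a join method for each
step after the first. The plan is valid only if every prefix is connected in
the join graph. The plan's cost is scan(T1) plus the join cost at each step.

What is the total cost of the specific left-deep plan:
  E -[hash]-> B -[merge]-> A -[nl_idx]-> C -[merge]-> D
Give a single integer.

step 1: scan E: cost=250, card=250
step 2: join B via hash
    card(P join B) = 250*500/(5) = 25000
    cost = 250 + 2*500*9 + 250 = 9500
step 3: join A via merge
    card(P join A) = 25000*200/(250) = 20000
    cost = 9500 + 25000*15 + 200*8 + 25000 + 200 = 411300
step 4: join C via nl_idx
    card(P join C) = 20000*500/(20) = 500000
    cost = 411300 + 20000*9 + 500000 = 1091300
step 5: join D via merge
    card(P join D) = 500000*200/(200) = 500000
    cost = 1091300 + 500000*19 + 200*8 + 500000 + 200 = 11093100

11093100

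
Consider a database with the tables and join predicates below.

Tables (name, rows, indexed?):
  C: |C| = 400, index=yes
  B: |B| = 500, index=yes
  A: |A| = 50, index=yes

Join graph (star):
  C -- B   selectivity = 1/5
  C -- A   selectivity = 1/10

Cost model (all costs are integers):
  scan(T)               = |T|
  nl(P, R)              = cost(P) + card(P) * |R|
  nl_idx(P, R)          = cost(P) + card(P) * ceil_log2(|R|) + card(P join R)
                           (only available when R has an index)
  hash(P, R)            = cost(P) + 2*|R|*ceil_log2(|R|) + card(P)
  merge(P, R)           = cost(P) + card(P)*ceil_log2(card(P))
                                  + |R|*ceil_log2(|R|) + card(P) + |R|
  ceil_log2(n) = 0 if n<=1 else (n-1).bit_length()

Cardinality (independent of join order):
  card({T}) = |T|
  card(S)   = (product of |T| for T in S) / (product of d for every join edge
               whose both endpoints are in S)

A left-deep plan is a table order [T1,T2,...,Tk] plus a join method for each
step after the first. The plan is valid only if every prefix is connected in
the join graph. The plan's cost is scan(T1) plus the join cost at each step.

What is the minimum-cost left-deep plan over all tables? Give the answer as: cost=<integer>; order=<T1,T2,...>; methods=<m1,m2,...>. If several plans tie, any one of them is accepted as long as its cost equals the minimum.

Selinger DP (subsets sized 1..n):
  {C}: scan cost=400, card=400
  {B}: scan cost=500, card=500
  {A}: scan cost=50, card=50
  {BC}: card=40000; try (C,hash)→8200, (B,merge)→9400, (C,merge)→9500, (B,hash)→9800, (B,nl_idx)→44000, (C,nl_idx)→45000 …(+2); best=8200 via (C,hash)
  {AC}: card=2000; try (A,hash)→1400, (C,nl_idx)→2500, (C,merge)→4400, (A,merge)→4750, (A,nl_idx)→4800, (C,hash)→7300 …(+2); best=1400 via (A,hash)
  {ABC}: card=200000; try (B,hash)→12400, (B,merge)→30400, (A,hash)→48800, (B,nl_idx)→219400, (A,nl_idx)→448200, (A,merge)→688550 …(+2); best=12400 via (B,hash)

cost=12400; order=C,A,B; methods=hash,hash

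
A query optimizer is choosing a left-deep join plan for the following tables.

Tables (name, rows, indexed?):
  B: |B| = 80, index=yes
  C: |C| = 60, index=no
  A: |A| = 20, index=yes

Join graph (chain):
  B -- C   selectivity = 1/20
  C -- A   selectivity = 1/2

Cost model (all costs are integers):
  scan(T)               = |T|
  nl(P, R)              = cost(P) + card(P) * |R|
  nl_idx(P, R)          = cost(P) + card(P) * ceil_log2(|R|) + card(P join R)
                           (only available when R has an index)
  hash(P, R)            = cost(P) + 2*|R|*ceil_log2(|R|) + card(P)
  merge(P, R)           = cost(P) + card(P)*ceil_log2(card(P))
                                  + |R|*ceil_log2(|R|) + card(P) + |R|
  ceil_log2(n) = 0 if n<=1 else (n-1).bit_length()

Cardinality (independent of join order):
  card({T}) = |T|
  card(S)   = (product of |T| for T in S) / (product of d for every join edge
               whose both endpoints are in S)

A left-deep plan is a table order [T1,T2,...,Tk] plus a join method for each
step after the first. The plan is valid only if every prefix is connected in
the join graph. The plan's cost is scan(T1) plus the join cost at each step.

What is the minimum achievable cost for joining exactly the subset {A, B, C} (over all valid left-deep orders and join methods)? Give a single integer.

1160

Selinger DP over subsets of {A,B,C}:
  {B}: scan cost=80, card=80
  {C}: scan cost=60, card=60
  {A}: scan cost=20, card=20
  {BC}: card=240; try (B,nl_idx)→720, (C,hash)→880, (B,merge)→1120, (C,merge)→1140, (B,hash)→1240, (B,nl)→4860 …(+1); best=720 via (B,nl_idx)
  {AC}: card=600; try (A,hash)→320, (C,merge)→560, (A,merge)→600, (C,hash)→760, (A,nl_idx)→960, (C,nl)→1220 …(+1); best=320 via (A,hash)
  {ABC}: card=2400; try (A,hash)→1160, (B,hash)→2040, (A,merge)→3000, (A,nl_idx)→4320, (A,nl)→5520, (B,nl_idx)→6920 …(+2); best=1160 via (A,hash)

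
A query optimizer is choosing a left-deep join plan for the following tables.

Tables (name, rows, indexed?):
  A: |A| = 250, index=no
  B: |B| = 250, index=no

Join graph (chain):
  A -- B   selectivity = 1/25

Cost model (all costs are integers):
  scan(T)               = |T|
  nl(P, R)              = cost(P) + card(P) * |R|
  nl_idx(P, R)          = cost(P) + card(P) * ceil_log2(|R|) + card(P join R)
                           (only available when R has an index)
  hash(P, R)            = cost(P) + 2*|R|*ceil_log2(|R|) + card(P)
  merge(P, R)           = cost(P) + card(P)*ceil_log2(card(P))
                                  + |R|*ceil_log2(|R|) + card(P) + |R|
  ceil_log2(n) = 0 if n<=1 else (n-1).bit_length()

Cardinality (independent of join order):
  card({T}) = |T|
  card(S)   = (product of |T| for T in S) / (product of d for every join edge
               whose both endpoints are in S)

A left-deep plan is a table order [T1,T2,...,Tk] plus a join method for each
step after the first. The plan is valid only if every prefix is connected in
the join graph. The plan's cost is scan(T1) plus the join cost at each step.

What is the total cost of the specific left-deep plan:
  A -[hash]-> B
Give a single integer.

4500

step 1: scan A: cost=250, card=250
step 2: join B via hash
    card(P join B) = 250*250/(25) = 2500
    cost = 250 + 2*250*8 + 250 = 4500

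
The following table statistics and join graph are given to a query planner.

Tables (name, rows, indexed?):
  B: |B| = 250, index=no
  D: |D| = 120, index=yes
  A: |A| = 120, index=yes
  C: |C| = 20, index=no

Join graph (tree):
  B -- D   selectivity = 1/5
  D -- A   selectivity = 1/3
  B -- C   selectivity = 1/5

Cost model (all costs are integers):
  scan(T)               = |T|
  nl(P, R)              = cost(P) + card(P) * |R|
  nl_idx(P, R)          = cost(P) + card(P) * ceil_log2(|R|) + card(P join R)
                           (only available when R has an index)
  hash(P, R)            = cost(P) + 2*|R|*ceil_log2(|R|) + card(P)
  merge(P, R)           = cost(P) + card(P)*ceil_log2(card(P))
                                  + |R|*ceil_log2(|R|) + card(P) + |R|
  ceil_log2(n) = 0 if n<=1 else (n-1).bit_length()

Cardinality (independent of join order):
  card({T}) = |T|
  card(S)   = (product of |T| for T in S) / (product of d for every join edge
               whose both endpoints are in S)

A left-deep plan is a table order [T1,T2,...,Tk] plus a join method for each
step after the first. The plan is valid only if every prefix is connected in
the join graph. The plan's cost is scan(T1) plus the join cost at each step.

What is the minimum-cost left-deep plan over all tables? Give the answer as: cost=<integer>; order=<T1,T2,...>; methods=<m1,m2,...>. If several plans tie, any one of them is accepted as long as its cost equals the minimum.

cost=29060; order=B,C,D,A; methods=hash,hash,hash

Selinger DP (subsets sized 1..n):
  {B}: scan cost=250, card=250
  {D}: scan cost=120, card=120
  {A}: scan cost=120, card=120
  {C}: scan cost=20, card=20
  {BD}: card=6000; try (D,hash)→2180, (B,merge)→3330, (D,merge)→3460, (B,hash)→4240, (D,nl_idx)→8000, (B,nl)→30120 …(+1); best=2180 via (D,hash)
  {BC}: card=1000; try (C,hash)→700, (B,merge)→2390, (C,merge)→2620, (B,hash)→4040, (B,nl)→5020, (C,nl)→5250; best=700 via (C,hash)
  {AD}: card=4800; try (D,hash)→1920, (A,hash)→1920, (D,merge)→2040, (A,merge)→2040, (D,nl_idx)→5760, (A,nl_idx)→5760 …(+2); best=1920 via (D,hash)
  {ABD}: card=240000; try (A,hash)→9860, (B,hash)→10720, (B,merge)→71370, (A,merge)→87140, (A,nl_idx)→284180, (A,nl)→722180 …(+1); best=9860 via (A,hash)
  {BCD}: card=24000; try (D,hash)→3380, (C,hash)→8380, (D,merge)→12660, (D,nl_idx)→31700, (C,merge)→86300, (D,nl)→120700 …(+1); best=3380 via (D,hash)
  {ABCD}: card=960000; try (A,hash)→29060, (C,hash)→250060, (A,merge)→388340, (A,nl_idx)→1131380, (A,nl)→2883380, (C,merge)→4569980 …(+1); best=29060 via (A,hash)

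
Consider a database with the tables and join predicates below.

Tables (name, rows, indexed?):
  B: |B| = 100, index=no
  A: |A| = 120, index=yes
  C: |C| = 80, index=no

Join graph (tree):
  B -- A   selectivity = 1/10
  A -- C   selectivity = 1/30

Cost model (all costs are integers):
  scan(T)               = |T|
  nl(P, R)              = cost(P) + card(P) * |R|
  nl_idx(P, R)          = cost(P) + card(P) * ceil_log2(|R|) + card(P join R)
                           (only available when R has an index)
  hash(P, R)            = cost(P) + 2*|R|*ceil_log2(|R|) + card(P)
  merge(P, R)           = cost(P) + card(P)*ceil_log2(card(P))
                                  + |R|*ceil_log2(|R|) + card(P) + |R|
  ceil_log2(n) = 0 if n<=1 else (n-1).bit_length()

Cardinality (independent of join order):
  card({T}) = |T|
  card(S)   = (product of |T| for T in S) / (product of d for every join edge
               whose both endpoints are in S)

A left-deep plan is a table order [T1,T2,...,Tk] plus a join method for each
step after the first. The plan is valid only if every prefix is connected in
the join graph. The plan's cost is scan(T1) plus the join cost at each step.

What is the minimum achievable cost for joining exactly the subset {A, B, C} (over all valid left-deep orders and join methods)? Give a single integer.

Selinger DP over subsets of {A,B,C}:
  {B}: scan cost=100, card=100
  {A}: scan cost=120, card=120
  {C}: scan cost=80, card=80
  {AB}: card=1200; try (B,hash)→1640, (A,merge)→1860, (B,merge)→1880, (A,hash)→1880, (A,nl_idx)→2000, (A,nl)→12100 …(+1); best=1640 via (B,hash)
  {AC}: card=320; try (A,nl_idx)→960, (C,hash)→1360, (A,merge)→1680, (C,merge)→1720, (A,hash)→1840, (A,nl)→9680 …(+1); best=960 via (A,nl_idx)
  {ABC}: card=3200; try (B,hash)→2680, (C,hash)→3960, (B,merge)→4960, (C,merge)→16680, (B,nl)→32960, (C,nl)→97640; best=2680 via (B,hash)

2680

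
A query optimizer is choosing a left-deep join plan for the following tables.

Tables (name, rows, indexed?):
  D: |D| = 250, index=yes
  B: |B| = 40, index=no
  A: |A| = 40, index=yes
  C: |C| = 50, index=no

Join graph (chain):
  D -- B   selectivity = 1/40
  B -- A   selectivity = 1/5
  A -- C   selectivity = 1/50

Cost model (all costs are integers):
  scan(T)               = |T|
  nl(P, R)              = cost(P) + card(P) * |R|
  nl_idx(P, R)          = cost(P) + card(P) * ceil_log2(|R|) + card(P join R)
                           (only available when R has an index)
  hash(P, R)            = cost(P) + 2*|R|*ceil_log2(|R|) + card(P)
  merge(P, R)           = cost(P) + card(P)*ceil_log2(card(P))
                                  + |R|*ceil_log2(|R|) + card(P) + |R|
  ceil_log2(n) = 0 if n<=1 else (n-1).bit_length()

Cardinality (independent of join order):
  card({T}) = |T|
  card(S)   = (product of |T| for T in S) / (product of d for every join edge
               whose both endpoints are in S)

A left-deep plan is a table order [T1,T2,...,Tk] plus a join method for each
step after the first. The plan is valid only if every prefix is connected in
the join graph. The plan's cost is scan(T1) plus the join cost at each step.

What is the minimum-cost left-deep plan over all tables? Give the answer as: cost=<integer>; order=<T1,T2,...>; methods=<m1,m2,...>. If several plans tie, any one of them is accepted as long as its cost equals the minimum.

Selinger DP (subsets sized 1..n):
  {D}: scan cost=250, card=250
  {B}: scan cost=40, card=40
  {A}: scan cost=40, card=40
  {C}: scan cost=50, card=50
  {BD}: card=250; try (D,nl_idx)→610, (B,hash)→980, (D,merge)→2570, (B,merge)→2780, (D,hash)→4080, (D,nl)→10040 …(+1); best=610 via (D,nl_idx)
  {AB}: card=320; try (B,hash)→560, (A,hash)→560, (B,merge)→600, (A,merge)→600, (A,nl_idx)→600, (B,nl)→1640 …(+1); best=560 via (B,hash)
  {AC}: card=40; try (A,nl_idx)→390, (A,hash)→580, (C,merge)→670, (C,hash)→680, (A,merge)→680, (C,nl)→2040 …(+1); best=390 via (A,nl_idx)
  {ABD}: card=2000; try (A,hash)→1340, (A,merge)→3140, (A,nl_idx)→4110, (D,hash)→4880, (D,nl_idx)→5120, (D,merge)→6010 …(+2); best=1340 via (A,hash)
  {ABC}: card=320; try (B,hash)→910, (B,merge)→950, (C,hash)→1480, (B,nl)→1990, (C,merge)→4110, (C,nl)→16560; best=910 via (B,hash)
  {ABCD}: card=2000; try (C,hash)→3940, (D,hash)→5230, (D,nl_idx)→5470, (D,merge)→6360, (C,merge)→25690, (D,nl)→80910 …(+1); best=3940 via (C,hash)

cost=3940; order=B,D,A,C; methods=nl_idx,hash,hash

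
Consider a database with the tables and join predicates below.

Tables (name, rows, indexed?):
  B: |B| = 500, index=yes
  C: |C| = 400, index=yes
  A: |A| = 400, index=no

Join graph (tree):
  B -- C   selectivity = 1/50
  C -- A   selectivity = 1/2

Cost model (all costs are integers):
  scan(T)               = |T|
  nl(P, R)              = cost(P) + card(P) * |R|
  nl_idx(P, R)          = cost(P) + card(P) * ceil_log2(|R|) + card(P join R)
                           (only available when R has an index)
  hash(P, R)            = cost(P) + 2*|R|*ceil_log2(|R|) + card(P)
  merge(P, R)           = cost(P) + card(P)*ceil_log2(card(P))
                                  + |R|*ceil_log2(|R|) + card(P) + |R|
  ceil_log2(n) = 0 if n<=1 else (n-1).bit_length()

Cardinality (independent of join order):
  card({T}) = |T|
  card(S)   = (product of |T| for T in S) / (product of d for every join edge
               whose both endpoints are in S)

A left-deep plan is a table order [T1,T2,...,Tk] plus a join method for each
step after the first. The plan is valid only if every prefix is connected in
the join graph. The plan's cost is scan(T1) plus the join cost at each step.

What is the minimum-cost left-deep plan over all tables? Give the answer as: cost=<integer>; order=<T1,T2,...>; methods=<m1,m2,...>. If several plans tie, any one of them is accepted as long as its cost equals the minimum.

cost=19200; order=C,B,A; methods=nl_idx,hash

Selinger DP (subsets sized 1..n):
  {B}: scan cost=500, card=500
  {C}: scan cost=400, card=400
  {A}: scan cost=400, card=400
  {BC}: card=4000; try (B,nl_idx)→8000, (C,hash)→8200, (C,nl_idx)→9000, (B,merge)→9400, (C,merge)→9500, (B,hash)→9800 …(+2); best=8000 via (B,nl_idx)
  {AC}: card=80000; try (C,hash)→8000, (A,hash)→8000, (C,merge)→8400, (A,merge)→8400, (C,nl_idx)→84000, (C,nl)→160400 …(+1); best=8000 via (C,hash)
  {ABC}: card=800000; try (A,hash)→19200, (A,merge)→64000, (B,hash)→97000, (B,merge)→1453000, (B,nl_idx)→1528000, (A,nl)→1608000 …(+1); best=19200 via (A,hash)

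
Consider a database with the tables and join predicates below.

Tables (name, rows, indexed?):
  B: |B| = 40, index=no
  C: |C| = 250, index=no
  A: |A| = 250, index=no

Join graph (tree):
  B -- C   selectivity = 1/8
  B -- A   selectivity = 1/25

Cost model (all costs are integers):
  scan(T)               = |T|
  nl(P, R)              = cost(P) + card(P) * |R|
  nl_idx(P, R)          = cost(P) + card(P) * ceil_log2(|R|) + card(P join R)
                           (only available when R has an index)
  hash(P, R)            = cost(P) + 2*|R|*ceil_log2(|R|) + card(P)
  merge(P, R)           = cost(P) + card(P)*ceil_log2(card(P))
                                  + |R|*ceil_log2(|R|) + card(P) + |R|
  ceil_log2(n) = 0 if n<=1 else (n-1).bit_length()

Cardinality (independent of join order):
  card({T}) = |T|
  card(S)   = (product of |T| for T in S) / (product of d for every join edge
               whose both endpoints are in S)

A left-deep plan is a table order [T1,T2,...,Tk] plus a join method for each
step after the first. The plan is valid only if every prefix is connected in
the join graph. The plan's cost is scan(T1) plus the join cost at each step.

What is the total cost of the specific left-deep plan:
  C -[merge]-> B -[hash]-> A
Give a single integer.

8030

step 1: scan C: cost=250, card=250
step 2: join B via merge
    card(P join B) = 250*40/(8) = 1250
    cost = 250 + 250*8 + 40*6 + 250 + 40 = 2780
step 3: join A via hash
    card(P join A) = 1250*250/(25) = 12500
    cost = 2780 + 2*250*8 + 1250 = 8030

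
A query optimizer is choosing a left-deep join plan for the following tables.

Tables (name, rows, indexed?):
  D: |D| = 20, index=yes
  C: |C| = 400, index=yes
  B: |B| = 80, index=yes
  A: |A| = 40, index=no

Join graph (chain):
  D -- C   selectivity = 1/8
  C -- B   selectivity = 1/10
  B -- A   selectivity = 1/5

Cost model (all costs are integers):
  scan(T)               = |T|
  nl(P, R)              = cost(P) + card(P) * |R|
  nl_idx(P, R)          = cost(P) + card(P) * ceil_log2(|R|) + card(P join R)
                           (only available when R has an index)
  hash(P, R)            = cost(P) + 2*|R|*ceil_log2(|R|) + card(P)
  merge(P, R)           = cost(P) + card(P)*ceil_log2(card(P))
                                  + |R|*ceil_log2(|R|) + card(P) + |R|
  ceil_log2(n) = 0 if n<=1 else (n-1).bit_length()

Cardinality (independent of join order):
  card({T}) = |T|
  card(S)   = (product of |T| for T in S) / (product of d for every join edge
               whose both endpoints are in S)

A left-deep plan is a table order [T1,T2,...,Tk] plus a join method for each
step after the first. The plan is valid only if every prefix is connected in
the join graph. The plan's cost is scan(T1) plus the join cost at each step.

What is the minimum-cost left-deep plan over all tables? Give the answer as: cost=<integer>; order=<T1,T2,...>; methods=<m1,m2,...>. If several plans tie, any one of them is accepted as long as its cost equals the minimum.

Selinger DP (subsets sized 1..n):
  {D}: scan cost=20, card=20
  {C}: scan cost=400, card=400
  {B}: scan cost=80, card=80
  {A}: scan cost=40, card=40
  {CD}: card=1000; try (D,hash)→1000, (C,nl_idx)→1200, (D,nl_idx)→3400, (C,merge)→4140, (D,merge)→4520, (C,hash)→7240 …(+2); best=1000 via (D,hash)
  {BC}: card=3200; try (B,hash)→1920, (C,nl_idx)→4000, (C,merge)→4720, (B,merge)→5040, (B,nl_idx)→6400, (C,hash)→7360 …(+2); best=1920 via (B,hash)
  {AB}: card=640; try (A,hash)→640, (B,merge)→960, (B,nl_idx)→960, (A,merge)→1000, (B,hash)→1200, (B,nl)→3240 …(+1); best=640 via (A,hash)
  {BCD}: card=8000; try (B,hash)→3120, (D,hash)→5320, (B,merge)→12640, (B,nl_idx)→16000, (D,nl_idx)→25920, (D,merge)→43640 …(+2); best=3120 via (B,hash)
  {ABC}: card=25600; try (A,hash)→5600, (C,hash)→8480, (C,merge)→11680, (C,nl_idx)→32000, (A,merge)→43800, (A,nl)→129920 …(+1); best=5600 via (A,hash)
  {ABCD}: card=64000; try (A,hash)→11600, (D,hash)→31400, (A,merge)→115400, (D,nl_idx)→197600, (A,nl)→323120, (D,merge)→415320 …(+1); best=11600 via (A,hash)

cost=11600; order=C,D,B,A; methods=hash,hash,hash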